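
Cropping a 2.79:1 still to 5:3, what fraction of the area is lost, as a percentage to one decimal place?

Going from 2.79:1 to 5:3 means cutting width while keeping height.
(1.667)/(2.790) ≈ 0.597 of the area survives, leaving 40.26% discarded.

40.3%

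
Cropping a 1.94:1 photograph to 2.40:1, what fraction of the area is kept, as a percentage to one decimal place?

80.8%

2.40:1 is wider than 1.94:1, so the crop keeps the full width and trims the height.
Fraction kept = (1.940)/(2.400) ≈ 80.83%.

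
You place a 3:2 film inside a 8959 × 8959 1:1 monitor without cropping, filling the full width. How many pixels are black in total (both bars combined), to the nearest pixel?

26754560 pixels

Content height = 8959 × 2/3 ≈ 5972.6667 px.
8959 − 5972.6667 = 2986.3333 px of bars.
That's 2986.3333 × 8959 ≈ 26754560 black pixels.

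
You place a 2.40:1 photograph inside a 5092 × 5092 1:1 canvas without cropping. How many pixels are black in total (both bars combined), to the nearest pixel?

Since 2.400 > 1.000, the photograph is width-limited.
Content height = 5092 / 2.400 ≈ 2121.6667 px.
5092 − 2121.6667 = 2970.3333 px of bars.
That's 2970.3333 × 5092 ≈ 15124937 black pixels.

15124937 pixels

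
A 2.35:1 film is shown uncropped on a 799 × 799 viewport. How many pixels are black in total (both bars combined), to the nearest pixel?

Since 2.350 > 1.000, the film is width-limited.
The film is 799 / 2.350 ≈ 340.0000 px tall.
Black = 799 − 340.0000 = 459.0000 px.
Across the 799-px span: 459.0000 × 799 ≈ 366741 px.

366741 pixels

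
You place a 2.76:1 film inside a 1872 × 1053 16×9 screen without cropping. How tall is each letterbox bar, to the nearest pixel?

187 px

2.76:1 (2.760) > 16×9 (1.778), so the film fills the width.
That makes the image 678.26 px tall (1872 / 2.760).
Black = 1053 − 678.26 = 374.74 px, or 187.37 per bar.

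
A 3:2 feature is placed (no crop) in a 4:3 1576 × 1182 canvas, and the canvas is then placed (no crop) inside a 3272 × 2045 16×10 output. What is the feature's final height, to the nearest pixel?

1818 px

First fit — 3:2 into 1576×1182 spans the width: 1576.00 × 1050.67.
Second fit — the 4:3 canvas into 3272×2045 spans the height: 2726.67 × 2045.00 (×1.7301 from 1576×1182).
So the feature's height is 1050.67 × 1.7301 ≈ 1817.78.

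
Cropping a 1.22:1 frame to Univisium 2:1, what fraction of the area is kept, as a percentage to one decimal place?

61.0%

Univisium 2:1 is wider than 1.22:1, so the crop keeps the full width and trims the height.
Fraction kept = (1.220)/(2.000) ≈ 61.00%.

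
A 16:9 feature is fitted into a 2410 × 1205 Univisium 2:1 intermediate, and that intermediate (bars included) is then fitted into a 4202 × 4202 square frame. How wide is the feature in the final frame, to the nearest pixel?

First fit — 16:9 into 2410×1205 spans the height: 2142.22 × 1205.00.
Univisium 2:1 in 4202×4202: fills the width, so the intermediate becomes 4202.00 × 2101.00 — a scale of ×1.7436.
Applying the same ×1.7436: 2142.22 → 3735.11.

3735 px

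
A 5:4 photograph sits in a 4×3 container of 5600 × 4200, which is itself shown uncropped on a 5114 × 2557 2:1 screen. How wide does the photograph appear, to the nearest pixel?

5:4 in 5600×4200: fills the height, so the photograph is 5250.00 × 4200.00.
4×3 in 5114×2557: fills the height, so the intermediate becomes 3409.33 × 2557.00 — a scale of ×0.6088.
Applying the same ×0.6088: 5250.00 → 3196.25.

3196 px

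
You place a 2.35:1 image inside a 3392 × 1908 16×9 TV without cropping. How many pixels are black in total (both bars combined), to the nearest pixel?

1575909 pixels

2.35:1 is wider than 16×9, so it spans the full width.
The image is 3392 / 2.350 ≈ 1443.4043 px tall.
Leftover height: 1908 − 1443.4043 = 464.5957 px.
Across the 3392-px span: 464.5957 × 3392 ≈ 1575909 px.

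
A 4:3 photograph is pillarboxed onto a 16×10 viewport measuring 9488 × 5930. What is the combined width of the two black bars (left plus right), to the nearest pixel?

1581 px

Since 1.333 < 1.600, the photograph is height-limited.
Content width = 5930 × 4/3 ≈ 7906.67 px.
Leftover width: 9488 − 7906.67 = 1581.33 px.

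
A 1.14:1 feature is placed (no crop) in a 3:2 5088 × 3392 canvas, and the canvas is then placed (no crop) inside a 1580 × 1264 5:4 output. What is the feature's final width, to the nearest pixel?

Inside the 5088×3392 canvas the feature is height-limited at 3866.88 × 3392.00.
The 3:2 canvas is width-limited in 1580×1264, giving 1580.00 × 1053.33; scale factor 0.3105.
The feature scales with it: width 3866.88 × 0.3105 ≈ 1200.80.

1201 px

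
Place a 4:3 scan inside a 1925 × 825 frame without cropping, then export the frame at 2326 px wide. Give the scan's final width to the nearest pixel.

1329 px

In the 1925×825 frame the scan fills the height: width = 825 × 4/3 ≈ 1100.00 px.
Resizing to 2326 px wide multiplies everything by 1.2083: 1100.00 → 1329.14 px.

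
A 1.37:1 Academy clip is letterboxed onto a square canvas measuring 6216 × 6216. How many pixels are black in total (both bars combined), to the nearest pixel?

10435257 pixels

1.37:1 Academy (1.370) > square (1.000), so the clip fills the width.
Content height = 6216 / 1.370 ≈ 4537.2263 px.
Black = 6216 − 4537.2263 = 1678.7737 px.
Across the 6216-px span: 1678.7737 × 6216 ≈ 10435257 px.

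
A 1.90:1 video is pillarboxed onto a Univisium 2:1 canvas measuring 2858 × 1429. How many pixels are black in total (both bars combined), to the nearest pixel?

204204 pixels

1.90:1 (1.900) < Univisium 2:1 (2.000), so the video fills the height.
The video is 1429 × 1.900 ≈ 2715.1000 px wide.
2858 − 2715.1000 = 142.9000 px of bars.
Across the 1429-px span: 142.9000 × 1429 ≈ 204204 px.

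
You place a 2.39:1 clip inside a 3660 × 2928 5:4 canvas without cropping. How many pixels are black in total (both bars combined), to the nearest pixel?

2.39:1 is wider than 5:4, so it spans the full width.
Content height = 3660 / 2.390 ≈ 1531.3808 px.
Leftover height: 2928 − 1531.3808 = 1396.6192 px.
Across the 3660-px span: 1396.6192 × 3660 ≈ 5111626 px.

5111626 pixels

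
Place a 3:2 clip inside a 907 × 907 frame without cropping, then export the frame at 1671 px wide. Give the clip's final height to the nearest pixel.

1114 px

Fitted into 907×907, the clip spans the width; its height is 907 × 2/3 ≈ 604.67 px.
Scaling 907 → 1671 is ×1.8423, so the height becomes 604.67 × 1.8423 ≈ 1114.00 px.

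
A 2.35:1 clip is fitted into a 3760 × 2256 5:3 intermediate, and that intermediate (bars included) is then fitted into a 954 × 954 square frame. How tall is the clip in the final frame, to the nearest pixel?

406 px

First fit — 2.35:1 into 3760×2256 spans the width: 3760.00 × 1600.00.
The 5:3 canvas is width-limited in 954×954, giving 954.00 × 572.40; scale factor 0.2537.
So the clip's height is 1600.00 × 0.2537 ≈ 405.96.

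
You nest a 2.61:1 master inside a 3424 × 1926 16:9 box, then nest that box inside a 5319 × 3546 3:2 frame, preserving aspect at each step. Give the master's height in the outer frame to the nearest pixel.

2038 px

Inside the 3424×1926 canvas the master is width-limited at 3424.00 × 1311.88.
The 16:9 canvas is width-limited in 5319×3546, giving 5319.00 × 2991.94; scale factor 1.5534.
Applying the same ×1.5534: 1311.88 → 2037.93.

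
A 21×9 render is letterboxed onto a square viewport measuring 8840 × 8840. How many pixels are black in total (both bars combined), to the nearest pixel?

44654629 pixels

21×9 (2.333) > square (1.000), so the render fills the width.
The render is 8840 × 9/21 ≈ 3788.5714 px tall.
Leftover height: 8840 − 3788.5714 = 5051.4286 px.
Bar area = 5051.4286 × 8840 ≈ 44654629 px.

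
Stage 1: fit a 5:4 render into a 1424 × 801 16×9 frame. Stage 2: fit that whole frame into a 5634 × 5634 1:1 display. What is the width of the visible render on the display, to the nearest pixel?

3961 px

First fit — 5:4 into 1424×801 spans the height: 1001.25 × 801.00.
Second fit — the 16×9 canvas into 5634×5634 spans the width: 5634.00 × 3169.12 (×3.9565 from 1424×801).
So the render's width is 1001.25 × 3.9565 ≈ 3961.41.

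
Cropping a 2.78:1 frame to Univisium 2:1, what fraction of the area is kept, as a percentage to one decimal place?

Univisium 2:1 is narrower than 2.78:1, so the crop keeps the full height and trims the width.
Area ratio = (2.000)/(2.780) = 71.94% retained.

71.9%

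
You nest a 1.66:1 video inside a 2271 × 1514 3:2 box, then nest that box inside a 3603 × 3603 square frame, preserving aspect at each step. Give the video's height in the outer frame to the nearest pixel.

2170 px

Inside the 2271×1514 canvas the video is width-limited at 2271.00 × 1368.07.
Second fit — the 3:2 canvas into 3603×3603 spans the width: 3603.00 × 2402.00 (×1.5865 from 2271×1514).
The video scales with it: height 1368.07 × 1.5865 ≈ 2170.48.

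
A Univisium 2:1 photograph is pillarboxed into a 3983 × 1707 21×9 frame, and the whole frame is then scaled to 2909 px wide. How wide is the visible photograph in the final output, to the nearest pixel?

At 3983×1707 the photograph is height-limited, so width = 1707 × 2/1 ≈ 3414.00 px.
Scaling 3983 → 2909 is ×0.7304, so the width becomes 3414.00 × 0.7304 ≈ 2493.43 px.

2493 px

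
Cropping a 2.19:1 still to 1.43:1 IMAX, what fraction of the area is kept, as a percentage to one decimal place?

The height stays; only width is cut (since 1.43:1 IMAX is narrower than 2.19:1).
(1.430)/(2.190) ≈ 0.653 of the area survives.

65.3%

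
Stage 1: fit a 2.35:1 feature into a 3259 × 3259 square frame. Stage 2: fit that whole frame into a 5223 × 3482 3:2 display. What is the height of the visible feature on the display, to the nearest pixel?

Inside the 3259×3259 canvas the feature is width-limited at 3259.00 × 1386.81.
The square canvas is height-limited in 5223×3482, giving 3482.00 × 3482.00; scale factor 1.0684.
The feature scales with it: height 1386.81 × 1.0684 ≈ 1481.70.

1482 px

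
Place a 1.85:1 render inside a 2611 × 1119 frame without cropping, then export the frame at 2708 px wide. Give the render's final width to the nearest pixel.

2147 px

In the 2611×1119 frame the render fills the height: width = 1119 × 1.850 ≈ 2070.15 px.
Resizing to 2708 px wide multiplies everything by 1.0372: 2070.15 → 2147.06 px.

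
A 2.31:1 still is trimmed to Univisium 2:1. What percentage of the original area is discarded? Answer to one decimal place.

The height stays; only width is cut (since Univisium 2:1 is narrower than 2.31:1).
(2.000)/(2.310) ≈ 0.866 of the area survives, leaving 13.42% discarded.

13.4%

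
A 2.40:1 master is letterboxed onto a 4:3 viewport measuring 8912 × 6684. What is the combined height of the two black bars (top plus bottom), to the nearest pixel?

Since 2.400 > 1.333, the master is width-limited.
That makes the image 3713.33 px tall (8912 / 2.400).
Black = 6684 − 3713.33 = 2970.67 px.

2971 px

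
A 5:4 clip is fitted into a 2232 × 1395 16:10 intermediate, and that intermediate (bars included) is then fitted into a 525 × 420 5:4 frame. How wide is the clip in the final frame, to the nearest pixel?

Inside the 2232×1395 canvas the clip is height-limited at 1743.75 × 1395.00.
Second fit — the 16:10 canvas into 525×420 spans the width: 525.00 × 328.12 (×0.2352 from 2232×1395).
Applying the same ×0.2352: 1743.75 → 410.16.

410 px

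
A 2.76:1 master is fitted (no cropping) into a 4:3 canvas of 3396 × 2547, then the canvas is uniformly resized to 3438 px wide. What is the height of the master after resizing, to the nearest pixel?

1246 px

In the 3396×2547 frame the master fills the width: height = 3396 / 2.760 ≈ 1230.43 px.
Scaling 3396 → 3438 is ×1.0124, so the height becomes 1230.43 × 1.0124 ≈ 1245.65 px.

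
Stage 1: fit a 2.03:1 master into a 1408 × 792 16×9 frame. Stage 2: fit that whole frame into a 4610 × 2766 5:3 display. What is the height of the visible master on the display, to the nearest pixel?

2271 px

2.03:1 in 1408×792: fills the width, so the master is 1408.00 × 693.60.
Second fit — the 16×9 canvas into 4610×2766 spans the width: 4610.00 × 2593.12 (×3.2741 from 1408×792).
So the master's height is 693.60 × 3.2741 ≈ 2270.94.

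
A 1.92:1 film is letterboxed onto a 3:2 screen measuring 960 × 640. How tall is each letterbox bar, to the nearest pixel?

1.92:1 (1.920) > 3:2 (1.500), so the film fills the width.
That makes the image 500.00 px tall (960 / 1.920).
Leftover height: 640 − 500.00 = 140.00 px → 70.00 each side.

70 px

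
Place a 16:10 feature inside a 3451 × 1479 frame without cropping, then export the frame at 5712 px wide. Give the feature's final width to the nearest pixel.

In the 3451×1479 frame the feature fills the height: width = 1479 × 16/10 ≈ 2366.40 px.
Resizing to 5712 px wide multiplies everything by 1.6552: 2366.40 → 3916.80 px.

3917 px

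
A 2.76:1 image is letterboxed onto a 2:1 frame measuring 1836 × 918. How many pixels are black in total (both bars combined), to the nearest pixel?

464109 pixels

2.76:1 is wider than 2:1, so it spans the full width.
That makes the image 665.2174 px tall (1836 / 2.760).
Leftover height: 918 − 665.2174 = 252.7826 px.
That's 252.7826 × 1836 ≈ 464109 black pixels.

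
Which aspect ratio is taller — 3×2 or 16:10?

3×2

3×2 = 1.5 and 16:10 = 1.6; 1.6 > 1.5. The smaller width-to-height ratio is the taller frame.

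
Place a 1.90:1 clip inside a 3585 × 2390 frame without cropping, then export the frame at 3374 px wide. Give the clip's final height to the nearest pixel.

1776 px

Fitted into 3585×2390, the clip spans the width; its height is 3585 / 1.900 ≈ 1886.84 px.
Scaling 3585 → 3374 is ×0.9411, so the height becomes 1886.84 × 0.9411 ≈ 1775.79 px.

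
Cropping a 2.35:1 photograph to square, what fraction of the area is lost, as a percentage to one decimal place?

Going from 2.35:1 to square means cutting width while keeping height.
Fraction kept = (1.000)/(2.350) ≈ 42.55%, so 57.45% is lost.

57.4%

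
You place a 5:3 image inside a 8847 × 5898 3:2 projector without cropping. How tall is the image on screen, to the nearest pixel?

5308 px

5:3 (1.667) > 3:2 (1.500), so the image fills the width.
That makes the image 5308.20 px tall (8847 × 3/5).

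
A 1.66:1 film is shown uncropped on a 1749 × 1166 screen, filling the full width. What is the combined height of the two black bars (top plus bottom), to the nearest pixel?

112 px

Content height = 1749 / 1.660 ≈ 1053.61 px.
Black = 1166 − 1053.61 = 112.39 px.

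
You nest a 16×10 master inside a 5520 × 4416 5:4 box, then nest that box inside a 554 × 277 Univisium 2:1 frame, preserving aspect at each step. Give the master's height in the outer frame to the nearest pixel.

216 px

First fit — 16×10 into 5520×4416 spans the width: 5520.00 × 3450.00.
The 5:4 canvas is height-limited in 554×277, giving 346.25 × 277.00; scale factor 0.0627.
So the master's height is 3450.00 × 0.0627 ≈ 216.41.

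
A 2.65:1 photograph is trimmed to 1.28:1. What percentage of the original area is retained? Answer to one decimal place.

1.28:1 is narrower than 2.65:1, so the crop keeps the full height and trims the width.
(1.280)/(2.650) ≈ 0.483 of the area survives.

48.3%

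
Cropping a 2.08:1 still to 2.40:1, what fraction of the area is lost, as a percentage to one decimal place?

13.3%

2.40:1 is wider than 2.08:1, so the crop keeps the full width and trims the height.
Area ratio = (2.080)/(2.400) = 86.67%; the remaining 13.33% is cropped out.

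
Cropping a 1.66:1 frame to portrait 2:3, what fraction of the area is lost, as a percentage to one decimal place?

59.8%

The height stays; only width is cut (since portrait 2:3 is narrower than 1.66:1).
Fraction kept = (0.667)/(1.660) ≈ 40.16%, so 59.84% is lost.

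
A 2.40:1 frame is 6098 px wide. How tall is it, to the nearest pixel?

2541 px

6098 / 2.400 = 2540.83.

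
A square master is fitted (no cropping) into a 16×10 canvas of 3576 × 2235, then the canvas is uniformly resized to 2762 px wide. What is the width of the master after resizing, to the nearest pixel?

1726 px

Fitted into 3576×2235, the master spans the height; its width is 2235 × 1/1 ≈ 2235.00 px.
Resizing to 2762 px wide multiplies everything by 0.7724: 2235.00 → 1726.25 px.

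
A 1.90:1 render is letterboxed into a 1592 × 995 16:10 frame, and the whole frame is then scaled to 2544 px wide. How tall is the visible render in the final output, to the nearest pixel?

1339 px

Fitted into 1592×995, the render spans the width; its height is 1592 / 1.900 ≈ 837.89 px.
Scaling 1592 → 2544 is ×1.5980, so the height becomes 837.89 × 1.5980 ≈ 1338.95 px.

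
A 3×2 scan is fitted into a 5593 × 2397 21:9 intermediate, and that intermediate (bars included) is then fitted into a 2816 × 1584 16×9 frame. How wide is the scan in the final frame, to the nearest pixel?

1810 px

First fit — 3×2 into 5593×2397 spans the height: 3595.50 × 2397.00.
The 21:9 canvas is width-limited in 2816×1584, giving 2816.00 × 1206.86; scale factor 0.5035.
The scan scales with it: width 3595.50 × 0.5035 ≈ 1810.29.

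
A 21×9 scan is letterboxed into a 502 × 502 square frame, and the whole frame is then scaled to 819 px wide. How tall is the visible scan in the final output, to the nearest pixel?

Fitted into 502×502, the scan spans the width; its height is 502 × 9/21 ≈ 215.14 px.
Resizing to 819 px wide multiplies everything by 1.6315: 215.14 → 351.00 px.

351 px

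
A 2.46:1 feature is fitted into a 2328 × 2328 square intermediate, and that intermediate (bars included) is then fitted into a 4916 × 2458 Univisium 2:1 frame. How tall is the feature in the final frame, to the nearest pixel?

Inside the 2328×2328 canvas the feature is width-limited at 2328.00 × 946.34.
Second fit — the square canvas into 4916×2458 spans the height: 2458.00 × 2458.00 (×1.0558 from 2328×2328).
So the feature's height is 946.34 × 1.0558 ≈ 999.19.

999 px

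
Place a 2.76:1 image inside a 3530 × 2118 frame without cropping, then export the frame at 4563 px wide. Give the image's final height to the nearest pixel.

In the 3530×2118 frame the image fills the width: height = 3530 / 2.760 ≈ 1278.99 px.
Scaling 3530 → 4563 is ×1.2926, so the height becomes 1278.99 × 1.2926 ≈ 1653.26 px.

1653 px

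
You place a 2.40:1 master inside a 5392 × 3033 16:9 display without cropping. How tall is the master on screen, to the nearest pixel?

2.40:1 (2.400) > 16:9 (1.778), so the master fills the width.
That makes the image 2246.67 px tall (5392 / 2.400).

2247 px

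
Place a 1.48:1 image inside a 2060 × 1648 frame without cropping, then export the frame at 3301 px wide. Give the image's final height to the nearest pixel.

In the 2060×1648 frame the image fills the width: height = 2060 / 1.480 ≈ 1391.89 px.
Resizing to 3301 px wide multiplies everything by 1.6024: 1391.89 → 2230.41 px.

2230 px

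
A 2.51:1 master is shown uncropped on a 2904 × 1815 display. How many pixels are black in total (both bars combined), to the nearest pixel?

1910913 pixels

2.51:1 (2.510) > 16×10 (1.600), so the master fills the width.
That makes the image 1156.9721 px tall (2904 / 2.510).
Black = 1815 − 1156.9721 = 658.0279 px.
Across the 2904-px span: 658.0279 × 2904 ≈ 1910913 px.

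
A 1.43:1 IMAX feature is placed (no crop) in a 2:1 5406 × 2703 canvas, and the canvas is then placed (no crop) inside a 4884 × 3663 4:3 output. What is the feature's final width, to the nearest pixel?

Inside the 5406×2703 canvas the feature is height-limited at 3865.29 × 2703.00.
The 2:1 canvas is width-limited in 4884×3663, giving 4884.00 × 2442.00; scale factor 0.9034.
Applying the same ×0.9034: 3865.29 → 3492.06.

3492 px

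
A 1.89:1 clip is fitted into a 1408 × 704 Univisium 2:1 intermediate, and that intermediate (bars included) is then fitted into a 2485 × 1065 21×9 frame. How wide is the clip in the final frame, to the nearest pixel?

Inside the 1408×704 canvas the clip is height-limited at 1330.56 × 704.00.
Second fit — the Univisium 2:1 canvas into 2485×1065 spans the height: 2130.00 × 1065.00 (×1.5128 from 1408×704).
So the clip's width is 1330.56 × 1.5128 ≈ 2012.85.

2013 px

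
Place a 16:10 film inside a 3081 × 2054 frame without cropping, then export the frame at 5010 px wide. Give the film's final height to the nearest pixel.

3131 px

Fitted into 3081×2054, the film spans the width; its height is 3081 × 10/16 ≈ 1925.62 px.
Resizing to 5010 px wide multiplies everything by 1.6261: 1925.62 → 3131.25 px.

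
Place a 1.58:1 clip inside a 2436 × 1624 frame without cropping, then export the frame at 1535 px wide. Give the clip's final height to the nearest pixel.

972 px

Fitted into 2436×1624, the clip spans the width; its height is 2436 / 1.580 ≈ 1541.77 px.
The frame scales by 1535/2436 = 0.6301; 1541.77 × 0.6301 ≈ 971.52 px.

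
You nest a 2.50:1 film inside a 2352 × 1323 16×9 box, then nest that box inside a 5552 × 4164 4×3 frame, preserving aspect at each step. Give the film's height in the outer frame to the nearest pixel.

2.50:1 in 2352×1323: fills the width, so the film is 2352.00 × 940.80.
16×9 in 5552×4164: fills the width, so the intermediate becomes 5552.00 × 3123.00 — a scale of ×2.3605.
The film scales with it: height 940.80 × 2.3605 ≈ 2220.80.

2221 px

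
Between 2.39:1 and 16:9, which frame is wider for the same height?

2.39 and 16:9 = 1.778; 2.39 > 1.778.

2.39:1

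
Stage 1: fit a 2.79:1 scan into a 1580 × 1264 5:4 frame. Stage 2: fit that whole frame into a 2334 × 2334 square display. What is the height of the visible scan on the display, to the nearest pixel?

Inside the 1580×1264 canvas the scan is width-limited at 1580.00 × 566.31.
Second fit — the 5:4 canvas into 2334×2334 spans the width: 2334.00 × 1867.20 (×1.4772 from 1580×1264).
Applying the same ×1.4772: 566.31 → 836.56.

837 px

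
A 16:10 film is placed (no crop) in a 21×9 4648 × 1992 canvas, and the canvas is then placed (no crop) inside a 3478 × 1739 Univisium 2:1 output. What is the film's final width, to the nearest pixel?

16:10 in 4648×1992: fills the height, so the film is 3187.20 × 1992.00.
Second fit — the 21×9 canvas into 3478×1739 spans the width: 3478.00 × 1490.57 (×0.7483 from 4648×1992).
So the film's width is 3187.20 × 0.7483 ≈ 2384.91.

2385 px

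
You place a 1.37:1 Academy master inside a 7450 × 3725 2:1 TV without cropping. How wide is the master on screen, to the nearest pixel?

5103 px

Since 1.370 < 2.000, the master is height-limited.
Content width = 3725 × 1.370 ≈ 5103.25 px.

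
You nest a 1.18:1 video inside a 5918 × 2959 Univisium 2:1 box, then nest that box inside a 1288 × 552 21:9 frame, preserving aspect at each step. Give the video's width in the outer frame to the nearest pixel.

651 px

Inside the 5918×2959 canvas the video is height-limited at 3491.62 × 2959.00.
The Univisium 2:1 canvas is height-limited in 1288×552, giving 1104.00 × 552.00; scale factor 0.1865.
The video scales with it: width 3491.62 × 0.1865 ≈ 651.36.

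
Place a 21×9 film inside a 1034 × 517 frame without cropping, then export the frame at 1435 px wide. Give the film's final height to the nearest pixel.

In the 1034×517 frame the film fills the width: height = 1034 × 9/21 ≈ 443.14 px.
The frame scales by 1435/1034 = 1.3878; 443.14 × 1.3878 ≈ 615.00 px.

615 px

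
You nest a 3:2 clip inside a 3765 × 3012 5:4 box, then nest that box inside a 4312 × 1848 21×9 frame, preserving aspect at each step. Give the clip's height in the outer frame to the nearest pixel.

1540 px

Inside the 3765×3012 canvas the clip is width-limited at 3765.00 × 2510.00.
The 5:4 canvas is height-limited in 4312×1848, giving 2310.00 × 1848.00; scale factor 0.6135.
Applying the same ×0.6135: 2510.00 → 1540.00.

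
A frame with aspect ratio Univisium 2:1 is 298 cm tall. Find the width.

298·2/1 = 596.

596 cm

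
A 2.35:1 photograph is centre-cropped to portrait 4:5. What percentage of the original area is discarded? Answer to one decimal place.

66.0%

Going from 2.35:1 to portrait 4:5 means cutting width while keeping height.
Area ratio = (0.800)/(2.350) = 34.04%; the remaining 65.96% is cropped out.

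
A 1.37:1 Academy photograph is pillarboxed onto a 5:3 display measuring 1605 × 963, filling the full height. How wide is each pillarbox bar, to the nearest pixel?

143 px

The photograph is 963 × 1.370 ≈ 1319.31 px wide.
Black = 1605 − 1319.31 = 285.69 px, or 142.84 per bar.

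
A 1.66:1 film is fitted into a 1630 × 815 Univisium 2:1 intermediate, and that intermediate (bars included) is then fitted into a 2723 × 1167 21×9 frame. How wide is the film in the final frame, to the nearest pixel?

1.66:1 in 1630×815: fills the height, so the film is 1352.90 × 815.00.
Univisium 2:1 in 2723×1167: fills the height, so the intermediate becomes 2334.00 × 1167.00 — a scale of ×1.4319.
Applying the same ×1.4319: 1352.90 → 1937.22.

1937 px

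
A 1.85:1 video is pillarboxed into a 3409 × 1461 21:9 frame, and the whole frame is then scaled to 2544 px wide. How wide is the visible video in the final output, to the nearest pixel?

2017 px

In the 3409×1461 frame the video fills the height: width = 1461 × 1.850 ≈ 2702.85 px.
Scaling 3409 → 2544 is ×0.7463, so the width becomes 2702.85 × 0.7463 ≈ 2017.03 px.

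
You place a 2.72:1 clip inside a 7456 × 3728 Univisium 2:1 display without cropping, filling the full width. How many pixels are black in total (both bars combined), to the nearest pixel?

7357756 pixels

Content height = 7456 / 2.720 ≈ 2741.1765 px.
3728 − 2741.1765 = 986.8235 px of bars.
Bar area = 986.8235 × 7456 ≈ 7357756 px.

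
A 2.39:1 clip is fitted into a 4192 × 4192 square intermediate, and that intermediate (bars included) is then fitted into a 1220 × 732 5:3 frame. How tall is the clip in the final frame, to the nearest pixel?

First fit — 2.39:1 into 4192×4192 spans the width: 4192.00 × 1753.97.
square in 1220×732: fills the height, so the intermediate becomes 732.00 × 732.00 — a scale of ×0.1746.
Applying the same ×0.1746: 1753.97 → 306.28.

306 px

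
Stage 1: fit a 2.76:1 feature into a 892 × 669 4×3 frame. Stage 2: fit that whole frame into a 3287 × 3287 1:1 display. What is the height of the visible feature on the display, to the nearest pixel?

2.76:1 in 892×669: fills the width, so the feature is 892.00 × 323.19.
Second fit — the 4×3 canvas into 3287×3287 spans the width: 3287.00 × 2465.25 (×3.6850 from 892×669).
So the feature's height is 323.19 × 3.6850 ≈ 1190.94.

1191 px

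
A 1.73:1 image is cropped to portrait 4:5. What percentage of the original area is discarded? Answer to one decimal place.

53.8%

Going from 1.73:1 to portrait 4:5 means cutting width while keeping height.
(0.800)/(1.730) ≈ 0.462 of the area survives, leaving 53.76% discarded.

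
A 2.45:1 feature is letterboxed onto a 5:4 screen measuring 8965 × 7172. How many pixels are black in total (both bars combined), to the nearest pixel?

2.45:1 (2.450) > 5:4 (1.250), so the feature fills the width.
Content height = 8965 / 2.450 ≈ 3659.1837 px.
7172 − 3659.1837 = 3512.8163 px of bars.
Across the 8965-px span: 3512.8163 × 8965 ≈ 31492398 px.

31492398 pixels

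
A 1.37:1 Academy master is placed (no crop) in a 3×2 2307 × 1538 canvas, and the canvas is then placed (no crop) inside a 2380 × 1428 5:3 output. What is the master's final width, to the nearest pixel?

1.37:1 Academy in 2307×1538: fills the height, so the master is 2107.06 × 1538.00.
3×2 in 2380×1428: fills the height, so the intermediate becomes 2142.00 × 1428.00 — a scale of ×0.9285.
The master scales with it: width 2107.06 × 0.9285 ≈ 1956.36.

1956 px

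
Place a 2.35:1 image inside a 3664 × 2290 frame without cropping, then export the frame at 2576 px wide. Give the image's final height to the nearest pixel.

At 3664×2290 the image is width-limited, so height = 3664 / 2.350 ≈ 1559.15 px.
Resizing to 2576 px wide multiplies everything by 0.7031: 1559.15 → 1096.17 px.

1096 px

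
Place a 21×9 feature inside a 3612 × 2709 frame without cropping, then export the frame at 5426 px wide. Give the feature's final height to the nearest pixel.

2325 px

In the 3612×2709 frame the feature fills the width: height = 3612 × 9/21 ≈ 1548.00 px.
Resizing to 5426 px wide multiplies everything by 1.5022: 1548.00 → 2325.43 px.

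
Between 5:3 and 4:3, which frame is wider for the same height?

5:3

5:3 = 1.667 and 4:3 = 1.333; 1.667 > 1.333.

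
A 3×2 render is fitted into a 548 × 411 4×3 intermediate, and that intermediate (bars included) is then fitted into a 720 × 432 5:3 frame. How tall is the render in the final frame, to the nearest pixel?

384 px

Inside the 548×411 canvas the render is width-limited at 548.00 × 365.33.
Second fit — the 4×3 canvas into 720×432 spans the height: 576.00 × 432.00 (×1.0511 from 548×411).
So the render's height is 365.33 × 1.0511 ≈ 384.00.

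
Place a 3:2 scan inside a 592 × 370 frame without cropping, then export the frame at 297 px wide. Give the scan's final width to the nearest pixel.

278 px

At 592×370 the scan is height-limited, so width = 370 × 3/2 ≈ 555.00 px.
Scaling 592 → 297 is ×0.5017, so the width becomes 555.00 × 0.5017 ≈ 278.44 px.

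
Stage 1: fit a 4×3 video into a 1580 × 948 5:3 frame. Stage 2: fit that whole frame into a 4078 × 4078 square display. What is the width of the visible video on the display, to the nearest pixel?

Inside the 1580×948 canvas the video is height-limited at 1264.00 × 948.00.
The 5:3 canvas is width-limited in 4078×4078, giving 4078.00 × 2446.80; scale factor 2.5810.
The video scales with it: width 1264.00 × 2.5810 ≈ 3262.40.

3262 px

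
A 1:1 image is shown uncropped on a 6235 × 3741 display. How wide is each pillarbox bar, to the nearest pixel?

Since 1.000 < 1.667, the image is height-limited.
The image is 3741 × 1/1 ≈ 3741.00 px wide.
6235 − 3741.00 = 2494.00 px of bars (1247.00 each).

1247 px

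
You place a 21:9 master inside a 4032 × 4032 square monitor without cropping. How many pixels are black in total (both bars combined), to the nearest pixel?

9289728 pixels

Since 2.333 > 1.000, the master is width-limited.
The master is 4032 × 9/21 ≈ 1728.0000 px tall.
Leftover height: 4032 − 1728.0000 = 2304.0000 px.
That's 2304.0000 × 4032 ≈ 9289728 black pixels.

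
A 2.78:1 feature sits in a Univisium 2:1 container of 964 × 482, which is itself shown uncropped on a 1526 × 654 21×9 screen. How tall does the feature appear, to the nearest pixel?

471 px

First fit — 2.78:1 into 964×482 spans the width: 964.00 × 346.76.
Univisium 2:1 in 1526×654: fills the height, so the intermediate becomes 1308.00 × 654.00 — a scale of ×1.3568.
Applying the same ×1.3568: 346.76 → 470.50.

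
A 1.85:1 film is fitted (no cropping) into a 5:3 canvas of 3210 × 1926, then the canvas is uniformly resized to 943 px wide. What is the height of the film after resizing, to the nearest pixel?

510 px

In the 3210×1926 frame the film fills the width: height = 3210 / 1.850 ≈ 1735.14 px.
Resizing to 943 px wide multiplies everything by 0.2938: 1735.14 → 509.73 px.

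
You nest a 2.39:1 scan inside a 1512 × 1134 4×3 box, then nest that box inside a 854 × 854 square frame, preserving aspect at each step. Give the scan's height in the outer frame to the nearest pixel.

First fit — 2.39:1 into 1512×1134 spans the width: 1512.00 × 632.64.
4×3 in 854×854: fills the width, so the intermediate becomes 854.00 × 640.50 — a scale of ×0.5648.
So the scan's height is 632.64 × 0.5648 ≈ 357.32.

357 px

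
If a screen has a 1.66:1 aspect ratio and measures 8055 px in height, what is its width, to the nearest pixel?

13371 px

Width = 8055 × 1.660 = 13371.30.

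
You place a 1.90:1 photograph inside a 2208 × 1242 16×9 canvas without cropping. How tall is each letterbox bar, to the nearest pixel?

Since 1.900 > 1.778, the photograph is width-limited.
The photograph is 2208 / 1.900 ≈ 1162.11 px tall.
1242 − 1162.11 = 79.89 px of bars (39.95 each).

40 px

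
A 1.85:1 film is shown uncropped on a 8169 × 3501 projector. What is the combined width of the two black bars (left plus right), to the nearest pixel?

1692 px

Since 1.850 < 2.333, the film is height-limited.
The film is 3501 × 1.850 ≈ 6476.85 px wide.
Leftover width: 8169 − 6476.85 = 1692.15 px.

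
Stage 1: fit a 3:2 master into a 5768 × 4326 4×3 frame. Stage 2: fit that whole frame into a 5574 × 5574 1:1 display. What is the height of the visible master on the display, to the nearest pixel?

3716 px

Inside the 5768×4326 canvas the master is width-limited at 5768.00 × 3845.33.
The 4×3 canvas is width-limited in 5574×5574, giving 5574.00 × 4180.50; scale factor 0.9664.
The master scales with it: height 3845.33 × 0.9664 ≈ 3716.00.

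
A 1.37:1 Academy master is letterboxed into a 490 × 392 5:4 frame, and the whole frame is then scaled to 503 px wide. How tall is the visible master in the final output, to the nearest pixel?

367 px

Fitted into 490×392, the master spans the width; its height is 490 / 1.370 ≈ 357.66 px.
Scaling 490 → 503 is ×1.0265, so the height becomes 357.66 × 1.0265 ≈ 367.15 px.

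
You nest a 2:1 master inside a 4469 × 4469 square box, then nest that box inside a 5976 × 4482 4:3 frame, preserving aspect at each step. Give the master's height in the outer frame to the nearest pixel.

2241 px

First fit — 2:1 into 4469×4469 spans the width: 4469.00 × 2234.50.
square in 5976×4482: fills the height, so the intermediate becomes 4482.00 × 4482.00 — a scale of ×1.0029.
Applying the same ×1.0029: 2234.50 → 2241.00.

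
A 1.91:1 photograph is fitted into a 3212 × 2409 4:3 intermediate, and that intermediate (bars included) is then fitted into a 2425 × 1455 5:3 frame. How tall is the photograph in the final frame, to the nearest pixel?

First fit — 1.91:1 into 3212×2409 spans the width: 3212.00 × 1681.68.
The 4:3 canvas is height-limited in 2425×1455, giving 1940.00 × 1455.00; scale factor 0.6040.
Applying the same ×0.6040: 1681.68 → 1015.71.

1016 px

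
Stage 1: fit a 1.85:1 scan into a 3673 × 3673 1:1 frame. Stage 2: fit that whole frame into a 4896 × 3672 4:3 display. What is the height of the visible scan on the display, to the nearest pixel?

Inside the 3673×3673 canvas the scan is width-limited at 3673.00 × 1985.41.
1:1 in 4896×3672: fills the height, so the intermediate becomes 3672.00 × 3672.00 — a scale of ×0.9997.
Applying the same ×0.9997: 1985.41 → 1984.86.

1985 px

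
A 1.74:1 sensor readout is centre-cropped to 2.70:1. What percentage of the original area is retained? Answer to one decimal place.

64.4%

Going from 1.74:1 to 2.70:1 means cutting height while keeping width.
(1.740)/(2.700) ≈ 0.644 of the area survives.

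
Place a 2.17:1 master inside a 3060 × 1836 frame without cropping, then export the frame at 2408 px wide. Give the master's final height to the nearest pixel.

1110 px

At 3060×1836 the master is width-limited, so height = 3060 / 2.170 ≈ 1410.14 px.
The frame scales by 2408/3060 = 0.7869; 1410.14 × 0.7869 ≈ 1109.68 px.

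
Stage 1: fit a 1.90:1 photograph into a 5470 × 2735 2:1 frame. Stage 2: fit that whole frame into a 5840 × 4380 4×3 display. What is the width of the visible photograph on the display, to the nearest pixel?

First fit — 1.90:1 into 5470×2735 spans the height: 5196.50 × 2735.00.
The 2:1 canvas is width-limited in 5840×4380, giving 5840.00 × 2920.00; scale factor 1.0676.
The photograph scales with it: width 5196.50 × 1.0676 ≈ 5548.00.

5548 px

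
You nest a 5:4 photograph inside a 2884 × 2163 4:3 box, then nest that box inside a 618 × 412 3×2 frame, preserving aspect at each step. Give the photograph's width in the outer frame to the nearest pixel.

5:4 in 2884×2163: fills the height, so the photograph is 2703.75 × 2163.00.
4:3 in 618×412: fills the height, so the intermediate becomes 549.33 × 412.00 — a scale of ×0.1905.
The photograph scales with it: width 2703.75 × 0.1905 ≈ 515.00.

515 px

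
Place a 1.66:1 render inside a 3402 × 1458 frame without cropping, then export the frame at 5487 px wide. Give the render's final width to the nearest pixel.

3904 px

Fitted into 3402×1458, the render spans the height; its width is 1458 × 1.660 ≈ 2420.28 px.
Scaling 3402 → 5487 is ×1.6129, so the width becomes 2420.28 × 1.6129 ≈ 3903.61 px.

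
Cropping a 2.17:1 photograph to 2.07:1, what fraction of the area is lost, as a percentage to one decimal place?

The height stays; only width is cut (since 2.07:1 is narrower than 2.17:1).
Fraction kept = (2.070)/(2.170) ≈ 95.39%, so 4.61% is lost.

4.6%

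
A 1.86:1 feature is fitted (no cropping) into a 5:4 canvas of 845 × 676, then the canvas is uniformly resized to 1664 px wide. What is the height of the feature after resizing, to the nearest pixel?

895 px

At 845×676 the feature is width-limited, so height = 845 / 1.860 ≈ 454.30 px.
The frame scales by 1664/845 = 1.9692; 454.30 × 1.9692 ≈ 894.62 px.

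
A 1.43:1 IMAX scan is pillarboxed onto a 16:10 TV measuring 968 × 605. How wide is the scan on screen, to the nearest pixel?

1.43:1 IMAX (1.430) < 16:10 (1.600), so the scan fills the height.
The scan is 605 × 1.430 ≈ 865.15 px wide.

865 px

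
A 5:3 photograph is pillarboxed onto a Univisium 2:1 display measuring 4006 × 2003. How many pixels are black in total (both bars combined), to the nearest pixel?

1337336 pixels

5:3 (1.667) < Univisium 2:1 (2.000), so the photograph fills the height.
That makes the image 3338.3333 px wide (2003 × 5/3).
Leftover width: 4006 − 3338.3333 = 667.6667 px.
Across the 2003-px span: 667.6667 × 2003 ≈ 1337336 px.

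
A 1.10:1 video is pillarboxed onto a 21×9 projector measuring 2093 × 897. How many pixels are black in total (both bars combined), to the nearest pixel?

992351 pixels

1.10:1 (1.100) < 21×9 (2.333), so the video fills the height.
That makes the image 986.7000 px wide (897 × 1.100).
2093 − 986.7000 = 1106.3000 px of bars.
Across the 897-px span: 1106.3000 × 897 ≈ 992351 px.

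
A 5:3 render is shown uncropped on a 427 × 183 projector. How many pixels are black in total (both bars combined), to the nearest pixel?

Since 1.667 < 2.333, the render is height-limited.
The render is 183 × 5/3 ≈ 305.0000 px wide.
427 − 305.0000 = 122.0000 px of bars.
That's 122.0000 × 183 ≈ 22326 black pixels.

22326 pixels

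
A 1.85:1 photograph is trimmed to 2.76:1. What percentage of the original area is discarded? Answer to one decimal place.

Going from 1.85:1 to 2.76:1 means cutting height while keeping width.
Area ratio = (1.850)/(2.760) = 67.03%; the remaining 32.97% is cropped out.

33.0%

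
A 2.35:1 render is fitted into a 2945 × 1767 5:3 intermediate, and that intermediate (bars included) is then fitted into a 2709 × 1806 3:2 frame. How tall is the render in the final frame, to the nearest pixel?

1153 px

2.35:1 in 2945×1767: fills the width, so the render is 2945.00 × 1253.19.
The 5:3 canvas is width-limited in 2709×1806, giving 2709.00 × 1625.40; scale factor 0.9199.
So the render's height is 1253.19 × 0.9199 ≈ 1152.77.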